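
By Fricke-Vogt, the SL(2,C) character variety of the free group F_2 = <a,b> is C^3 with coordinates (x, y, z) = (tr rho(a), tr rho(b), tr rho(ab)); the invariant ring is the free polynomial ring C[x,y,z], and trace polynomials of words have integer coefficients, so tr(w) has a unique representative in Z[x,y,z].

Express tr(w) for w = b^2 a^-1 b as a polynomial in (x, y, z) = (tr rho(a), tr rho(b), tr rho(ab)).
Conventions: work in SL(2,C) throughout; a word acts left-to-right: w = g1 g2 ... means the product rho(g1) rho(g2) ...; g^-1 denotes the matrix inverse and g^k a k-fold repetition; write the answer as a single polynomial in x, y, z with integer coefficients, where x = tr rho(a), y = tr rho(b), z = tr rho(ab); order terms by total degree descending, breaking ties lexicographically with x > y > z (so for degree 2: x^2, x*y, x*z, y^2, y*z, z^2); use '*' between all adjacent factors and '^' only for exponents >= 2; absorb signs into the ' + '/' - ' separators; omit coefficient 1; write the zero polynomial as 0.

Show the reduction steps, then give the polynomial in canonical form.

x*y^3 - y^2*z - 2*x*y + z

tr(b^2) = tr(b) tr(b) - tr(1)  (reduce the b square) = y^2 - 2
tr(b^3) = tr(b) tr(b^2) - tr(b)  (reduce the b square) = y^3 - 3*y
apply: tr(a b^2) = tr(b) tr(a b) - tr(a)  (reduce the b square) = y*z - x
tr(b^3 a) = tr(b) tr(a b^2) - tr(a b)  (reduce the b square) = y^2*z - x*y - z
tr(b^2 a^-1 b) = tr(b^3) tr(a) - tr(b^3 a)  (eliminate a^-1) = x*y^3 - y^2*z - 2*x*y + z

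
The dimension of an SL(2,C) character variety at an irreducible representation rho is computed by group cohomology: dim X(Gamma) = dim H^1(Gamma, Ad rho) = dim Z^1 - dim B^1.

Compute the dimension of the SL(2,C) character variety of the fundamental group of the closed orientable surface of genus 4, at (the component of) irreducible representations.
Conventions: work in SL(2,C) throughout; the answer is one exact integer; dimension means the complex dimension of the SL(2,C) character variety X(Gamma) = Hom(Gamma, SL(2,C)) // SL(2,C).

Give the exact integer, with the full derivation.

18

Gamma = pi_1(Sigma_4) = < a_1, b_1, ..., a_4, b_4 | prod [a_i, b_i] > has 2g = 8 generators and 1 relator.
Unconstrained cocycle data is one sl_2 vector per generator (24 dimensions), cut by the relator condition d_2(z) = 0.
At an irreducible rho, H^2 = coker(d_2) vanishes (Poincare duality: H^2 is dual to H^0 = invariants = 0), so d_2 is surjective onto sl_2 and dim Z^1 = 24 - 3 = 21.
As always at irreducible rho, dim B^1 = 3.
Hence dim X = 21 - 3 = 18.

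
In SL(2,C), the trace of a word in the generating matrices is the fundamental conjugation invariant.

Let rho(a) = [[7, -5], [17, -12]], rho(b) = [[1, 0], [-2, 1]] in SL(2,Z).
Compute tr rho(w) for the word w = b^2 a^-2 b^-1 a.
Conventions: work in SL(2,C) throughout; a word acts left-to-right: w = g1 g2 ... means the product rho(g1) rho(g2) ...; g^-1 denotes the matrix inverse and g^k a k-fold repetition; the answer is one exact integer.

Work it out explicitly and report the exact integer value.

rho(b) = [[1, 0], [-2, 1]]
... * rho(b) = [[1, 0], [-2, 1]]  ->  [[1, 0], [-4, 1]]
... * rho(a^-1) = [[-12, 5], [-17, 7]]  ->  [[-12, 5], [31, -13]]
... * rho(a^-1) = [[-12, 5], [-17, 7]]  ->  [[59, -25], [-151, 64]]
... * rho(b^-1) = [[1, 0], [2, 1]]  ->  [[9, -25], [-23, 64]]
... * rho(a) = [[7, -5], [17, -12]]  ->  [[-362, 255], [927, -653]]
tr = -362 + -653 = -1015

-1015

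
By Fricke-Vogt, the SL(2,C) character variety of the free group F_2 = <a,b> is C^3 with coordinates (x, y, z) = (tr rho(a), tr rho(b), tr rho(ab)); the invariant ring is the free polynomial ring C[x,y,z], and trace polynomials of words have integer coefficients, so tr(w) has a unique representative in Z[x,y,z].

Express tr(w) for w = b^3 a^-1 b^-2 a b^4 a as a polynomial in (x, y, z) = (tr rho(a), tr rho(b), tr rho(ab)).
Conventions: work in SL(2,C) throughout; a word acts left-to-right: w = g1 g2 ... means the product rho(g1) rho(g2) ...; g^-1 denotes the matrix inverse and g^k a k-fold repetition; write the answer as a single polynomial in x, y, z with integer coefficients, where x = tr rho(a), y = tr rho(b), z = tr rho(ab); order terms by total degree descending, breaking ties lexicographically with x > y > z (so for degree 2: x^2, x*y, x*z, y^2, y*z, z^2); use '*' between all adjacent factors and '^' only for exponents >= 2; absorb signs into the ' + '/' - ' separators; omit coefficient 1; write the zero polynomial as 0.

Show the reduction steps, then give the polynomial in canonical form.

trace(a b a b) = trace(b a) * trace(b a) - trace(1)   [split at repeated b] = z^2 - 2
trace(a b a) = trace(a) * trace(b a) - trace(b) = x*z - y
trace(b a b a b) = trace(b) * trace(a b a b) - trace(a b a) = y*z^2 - x*z - y
trace(b a b a b^2) = trace(b) * trace(b a b a b) - trace(b a b a) = y^2*z^2 - x*y*z - y^2 - z^2 + 2
trace(a b^4 a b) = trace(b) * trace(b a b a b^2) - trace(b a b a b) = y^3*z^2 - x*y^2*z - y^3 - 2*y*z^2 + x*z + 3*y
trace(a^2) = trace(a) * trace(a) - trace(1) = x^2 - 2
trace(a b^2 a) = trace(b) * trace(a^2 b) - trace(a^2) = x*y*z - x^2 - y^2 + 2
trace(b^2 a b^2 a) = trace(b) * trace(a b^2 a b) - trace(a b^2 a) = y^2*z^2 - 2*x*y*z + x^2 - 2
trace(b a b) = trace(b) * trace(a b) - trace(a) = y*z - x
trace(b^2 a b) = trace(b) * trace(b a b) - trace(b a) = y^2*z - x*y - z
trace(b^2 a b^2) = trace(b) * trace(b^2 a b) - trace(b^2 a) = y^3*z - x*y^2 - 2*y*z + x
trace(b a^2 b^2 a b) = trace(a) * trace(b^2 a b^2 a) - trace(b^2 a b^2) = x*y^2*z^2 - 2*x^2*y*z - y^3*z + x^3 + x*y^2 + 2*y*z - 3*x
trace(b a^2 b^2 a) = trace(a) * trace(b^2 a b a) - trace(b^2 a b) = x*y*z^2 - x^2*z - y^2*z + z
trace(a b^3 a^2 b^2) = trace(b) * trace(b a^2 b^2 a b) - trace(b a^2 b^2 a) = x*y^3*z^2 - 2*x^2*y^2*z - y^4*z + x^3*y + x*y^3 - x*y*z^2 + x^2*z + 3*y^2*z - 3*x*y - z
trace(a^2 b a b) = trace(a) * trace(b a b a) - trace(b a b) = x*z^2 - y*z - x
trace(a^2 b a) = trace(a) * trace(b a^2) - trace(b a) = x^2*z - x*y - z
trace(b a^2 b a b) = trace(b) * trace(a^2 b a b) - trace(a^2 b a) = x*y*z^2 - x^2*z - y^2*z + z
trace(a b^3 a^2 b) = trace(b) * trace(b a^2 b a b) - trace(b a^2 b a) = x*y^2*z^2 - x^2*y*z - y^3*z - x*z^2 + 2*y*z + x
trace(b^2 a b^3 a^2 b) = trace(b) * trace(a b^3 a^2 b^2) - trace(a b^3 a^2 b) = x*y^4*z^2 - 2*x^2*y^3*z - y^5*z + x^3*y^2 + x*y^4 - 2*x*y^2*z^2 + 2*x^2*y*z + 4*y^3*z - 3*x*y^2 + x*z^2 - 3*y*z - x
trace(a b^4 a b^3 a) = trace(b) * trace(b^2 a b^3 a^2 b) - trace(b^2 a b^3 a^2) = x*y^5*z^2 - 2*x^2*y^4*z - y^6*z + x^3*y^3 + x*y^5 - 3*x*y^3*z^2 + 4*x^2*y^2*z + 5*y^4*z - x^3*y - 4*x*y^3 + 2*x*y*z^2 - x^2*z - 6*y^2*z + 2*x*y + z
trace(a b a b a b) = trace(a b a b) * trace(a b) - trace(b a)   [split at repeated a] = z^3 - 3*z
trace(a b^2 a b a b) = trace(b) * trace(a b a b a b) - trace(a b a b a) = y*z^3 - x*z^2 - 2*y*z + x
trace(b a b^2 a b a b) = trace(b) * trace(a b^2 a b a b) - trace(a b^2 a b a) = y^2*z^3 - 2*x*y*z^2 + x^2*z - y^2*z + x*y - z
trace(a b a b^3 a b^2) = trace(b) * trace(b a b^2 a b a b) - trace(b a b^2 a b a) = y^3*z^3 - 2*x*y^2*z^2 + x^2*y*z - y^3*z - y*z^3 + x*y^2 + x*z^2 + y*z - x
trace(a b a b^3 a b) = trace(b) * trace(b a b a b a b) - trace(b a b a b a) = y^2*z^3 - x*y*z^2 - 2*y^2*z - z^3 + x*y + 3*z
trace(b a b^3 a b a b^2) = trace(b) * trace(a b a b^3 a b^2) - trace(a b a b^3 a b) = y^4*z^3 - 2*x*y^3*z^2 + x^2*y^2*z - y^4*z - 2*y^2*z^3 + x*y^3 + 2*x*y*z^2 + 3*y^2*z + z^3 - 2*x*y - 3*z
trace(a b^3 a b a) = trace(b) * trace(b a b a^2 b) - trace(b a b a^2) = x*y^2*z^2 - x^2*y*z - y^3*z - x*z^2 + 2*y*z + x
trace(b a b^3 a b a b) = trace(b) * trace(a b^3 a b a b) - trace(a b^3 a b a) = y^3*z^3 - 2*x*y^2*z^2 + x^2*y*z - y^3*z - y*z^3 + x*y^2 + x*z^2 + y*z - x
trace(a b^4 a b^3 a b) = trace(b) * trace(b a b^3 a b a b^2) - trace(b a b^3 a b a b) = y^5*z^3 - 2*x*y^4*z^2 + x^2*y^3*z - y^5*z - 3*y^3*z^3 + x*y^4 + 4*x*y^2*z^2 - x^2*y*z + 4*y^3*z + 2*y*z^3 - 3*x*y^2 - x*z^2 - 4*y*z + x
trace(b^-1 a b^4 a b^3 a) = trace(a b^4 a b^3 a) * trace(b) - trace(a b^4 a b^3 a b) = x*y^6*z^2 - 2*x^2*y^5*z - y^7*z - y^5*z^3 + x^3*y^4 + x*y^6 - x*y^4*z^2 + 3*x^2*y^3*z + 6*y^5*z + 3*y^3*z^3 - x^3*y^2 - 5*x*y^4 - 2*x*y^2*z^2 - 10*y^3*z - 2*y*z^3 + 5*x*y^2 + x*z^2 + 5*y*z - x
trace(b^-2 a b^4 a b^3 a) = trace(b^-1 a b^4 a b^3 a) * trace(b) - trace(b^-1 a b^4 a b^3 a b) = x*y^7*z^2 - 2*x^2*y^6*z - y^8*z - y^6*z^3 + x^3*y^5 + x*y^7 - 2*x*y^5*z^2 + 5*x^2*y^4*z + 7*y^6*z + 3*y^4*z^3 - 2*x^3*y^3 - 6*x*y^5 + x*y^3*z^2 - 4*x^2*y^2*z - 15*y^4*z - 2*y^2*z^3 + x^3*y + 9*x*y^3 - x*y*z^2 + x^2*z + 11*y^2*z - 3*x*y - z
trace(b^3 a^-1 b^-2 a b^4 a) = trace(b^-2 a b^4 a b^3) * trace(a) - trace(b^-2 a b^4 a b^3 a) = -x*y^7*z^2 + 2*x^2*y^6*z + y^8*z + y^6*z^3 - x^3*y^5 - x*y^7 + 2*x*y^5*z^2 - 5*x^2*y^4*z - 7*y^6*z - 3*y^4*z^3 + 2*x^3*y^3 + 6*x*y^5 + 3*x^2*y^2*z + 15*y^4*z + 2*y^2*z^3 - x^3*y - 10*x*y^3 - x*y*z^2 - 11*y^2*z + 6*x*y + z

-x*y^7*z^2 + 2*x^2*y^6*z + y^8*z + y^6*z^3 - x^3*y^5 - x*y^7 + 2*x*y^5*z^2 - 5*x^2*y^4*z - 7*y^6*z - 3*y^4*z^3 + 2*x^3*y^3 + 6*x*y^5 + 3*x^2*y^2*z + 15*y^4*z + 2*y^2*z^3 - x^3*y - 10*x*y^3 - x*y*z^2 - 11*y^2*z + 6*x*y + z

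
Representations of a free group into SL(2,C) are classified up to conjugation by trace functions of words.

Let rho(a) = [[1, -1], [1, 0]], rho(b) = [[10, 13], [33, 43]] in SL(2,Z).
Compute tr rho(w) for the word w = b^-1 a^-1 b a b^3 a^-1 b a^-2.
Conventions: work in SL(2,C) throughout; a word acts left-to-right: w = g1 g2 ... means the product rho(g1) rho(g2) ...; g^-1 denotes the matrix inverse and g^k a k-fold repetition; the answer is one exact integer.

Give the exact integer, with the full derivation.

rho(b^-1) = [[43, -13], [-33, 10]]
... * rho(a^-1) = [[0, 1], [-1, 1]]  ->  [[13, 30], [-10, -23]]
... * rho(b) = [[10, 13], [33, 43]]  ->  [[1120, 1459], [-859, -1119]]
... * rho(a) = [[1, -1], [1, 0]]  ->  [[2579, -1120], [-1978, 859]]
... * rho(b) = [[10, 13], [33, 43]]  ->  [[-11170, -14633], [8567, 11223]]
... * rho(b) = [[10, 13], [33, 43]]  ->  [[-594589, -774429], [456029, 593960]]
... * rho(b) = [[10, 13], [33, 43]]  ->  [[-31502047, -41030104], [24160970, 31468657]]
... * rho(a^-1) = [[0, 1], [-1, 1]]  ->  [[41030104, -72532151], [-31468657, 55629627]]
... * rho(b) = [[10, 13], [33, 43]]  ->  [[-1983259943, -2585491141], [1521091121, 1982981420]]
... * rho(a^-1) = [[0, 1], [-1, 1]]  ->  [[2585491141, -4568751084], [-1982981420, 3504072541]]
... * rho(a^-1) = [[0, 1], [-1, 1]]  ->  [[4568751084, -1983259943], [-3504072541, 1521091121]]
tr = 4568751084 + 1521091121 = 6089842205

6089842205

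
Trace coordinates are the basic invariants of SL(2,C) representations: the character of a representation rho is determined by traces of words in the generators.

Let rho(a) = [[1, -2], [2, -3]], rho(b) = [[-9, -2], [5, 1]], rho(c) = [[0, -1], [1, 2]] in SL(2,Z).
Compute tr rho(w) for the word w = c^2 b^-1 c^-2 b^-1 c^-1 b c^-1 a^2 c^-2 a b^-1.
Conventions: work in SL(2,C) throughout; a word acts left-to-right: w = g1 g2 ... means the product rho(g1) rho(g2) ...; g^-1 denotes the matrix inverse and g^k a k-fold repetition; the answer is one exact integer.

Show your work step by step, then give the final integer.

rho(c) = [[0, -1], [1, 2]]
... * rho(c) = [[0, -1], [1, 2]]  ->  [[-1, -2], [2, 3]]
... * rho(b^-1) = [[1, 2], [-5, -9]]  ->  [[9, 16], [-13, -23]]
... * rho(c^-1) = [[2, 1], [-1, 0]]  ->  [[2, 9], [-3, -13]]
... * rho(c^-1) = [[2, 1], [-1, 0]]  ->  [[-5, 2], [7, -3]]
... * rho(b^-1) = [[1, 2], [-5, -9]]  ->  [[-15, -28], [22, 41]]
... * rho(c^-1) = [[2, 1], [-1, 0]]  ->  [[-2, -15], [3, 22]]
... * rho(b) = [[-9, -2], [5, 1]]  ->  [[-57, -11], [83, 16]]
... * rho(c^-1) = [[2, 1], [-1, 0]]  ->  [[-103, -57], [150, 83]]
... * rho(a) = [[1, -2], [2, -3]]  ->  [[-217, 377], [316, -549]]
... * rho(a) = [[1, -2], [2, -3]]  ->  [[537, -697], [-782, 1015]]
... * rho(c^-1) = [[2, 1], [-1, 0]]  ->  [[1771, 537], [-2579, -782]]
... * rho(c^-1) = [[2, 1], [-1, 0]]  ->  [[3005, 1771], [-4376, -2579]]
... * rho(a) = [[1, -2], [2, -3]]  ->  [[6547, -11323], [-9534, 16489]]
... * rho(b^-1) = [[1, 2], [-5, -9]]  ->  [[63162, 115001], [-91979, -167469]]
tr = 63162 + -167469 = -104307

-104307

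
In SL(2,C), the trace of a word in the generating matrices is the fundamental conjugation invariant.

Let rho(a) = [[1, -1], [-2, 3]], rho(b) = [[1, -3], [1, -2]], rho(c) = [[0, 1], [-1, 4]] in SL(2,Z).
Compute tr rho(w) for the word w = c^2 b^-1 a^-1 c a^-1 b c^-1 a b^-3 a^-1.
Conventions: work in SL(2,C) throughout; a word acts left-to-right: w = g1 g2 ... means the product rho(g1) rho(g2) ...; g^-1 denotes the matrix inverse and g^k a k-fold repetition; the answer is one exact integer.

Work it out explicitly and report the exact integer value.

50

rho(c) = [[0, 1], [-1, 4]]
... * rho(c) = [[0, 1], [-1, 4]]  ->  [[-1, 4], [-4, 15]]
... * rho(b^-1) = [[-2, 3], [-1, 1]]  ->  [[-2, 1], [-7, 3]]
... * rho(a^-1) = [[3, 1], [2, 1]]  ->  [[-4, -1], [-15, -4]]
... * rho(c) = [[0, 1], [-1, 4]]  ->  [[1, -8], [4, -31]]
... * rho(a^-1) = [[3, 1], [2, 1]]  ->  [[-13, -7], [-50, -27]]
... * rho(b) = [[1, -3], [1, -2]]  ->  [[-20, 53], [-77, 204]]
... * rho(c^-1) = [[4, -1], [1, 0]]  ->  [[-27, 20], [-104, 77]]
... * rho(a) = [[1, -1], [-2, 3]]  ->  [[-67, 87], [-258, 335]]
... * rho(b^-1) = [[-2, 3], [-1, 1]]  ->  [[47, -114], [181, -439]]
... * rho(b^-1) = [[-2, 3], [-1, 1]]  ->  [[20, 27], [77, 104]]
... * rho(b^-1) = [[-2, 3], [-1, 1]]  ->  [[-67, 87], [-258, 335]]
... * rho(a^-1) = [[3, 1], [2, 1]]  ->  [[-27, 20], [-104, 77]]
tr = -27 + 77 = 50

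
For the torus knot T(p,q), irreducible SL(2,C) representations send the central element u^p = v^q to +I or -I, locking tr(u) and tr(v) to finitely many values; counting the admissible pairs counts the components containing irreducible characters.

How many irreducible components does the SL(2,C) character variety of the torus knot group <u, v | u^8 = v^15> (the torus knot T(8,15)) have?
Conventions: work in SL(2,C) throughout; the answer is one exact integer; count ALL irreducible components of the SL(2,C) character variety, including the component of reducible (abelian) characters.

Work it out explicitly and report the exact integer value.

50

In the torus knot group T(8,15), u^8 = v^15 is central, so an irreducible representation sends it to +I or -I (Schur).
This locks tr(u) to 2*cos(pi*alpha/8), alpha in 1..7, and tr(v) to 2*cos(pi*beta/15), beta in 1..14, on each component of irreducible characters.
The two central values (-1)^alpha I and (-1)^beta I must be the same matrix, so alpha and beta share a parity.
count pairs: odd alpha (4 choices) x odd beta (7), plus even alpha (3) x even beta (7): 4*7 + 3*7 = 49.
That is 49 components of irreducible characters, and with the reducible (abelian) component the total is 50.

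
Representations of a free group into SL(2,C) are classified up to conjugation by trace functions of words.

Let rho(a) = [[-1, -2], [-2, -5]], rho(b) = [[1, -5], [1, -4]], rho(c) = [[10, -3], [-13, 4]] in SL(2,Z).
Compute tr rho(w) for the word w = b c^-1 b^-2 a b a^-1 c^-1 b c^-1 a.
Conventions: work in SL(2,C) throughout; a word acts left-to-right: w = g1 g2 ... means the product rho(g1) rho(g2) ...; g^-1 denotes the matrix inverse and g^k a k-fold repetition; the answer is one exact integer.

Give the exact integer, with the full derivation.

rho(b) = [[1, -5], [1, -4]]
... * rho(c^-1) = [[4, 3], [13, 10]]  ->  [[-61, -47], [-48, -37]]
... * rho(b^-1) = [[-4, 5], [-1, 1]]  ->  [[291, -352], [229, -277]]
... * rho(b^-1) = [[-4, 5], [-1, 1]]  ->  [[-812, 1103], [-639, 868]]
... * rho(a) = [[-1, -2], [-2, -5]]  ->  [[-1394, -3891], [-1097, -3062]]
... * rho(b) = [[1, -5], [1, -4]]  ->  [[-5285, 22534], [-4159, 17733]]
... * rho(a^-1) = [[-5, 2], [2, -1]]  ->  [[71493, -33104], [56261, -26051]]
... * rho(c^-1) = [[4, 3], [13, 10]]  ->  [[-144380, -116561], [-113619, -91727]]
... * rho(b) = [[1, -5], [1, -4]]  ->  [[-260941, 1188144], [-205346, 935003]]
... * rho(c^-1) = [[4, 3], [13, 10]]  ->  [[14402108, 11098617], [11333655, 8733992]]
... * rho(a) = [[-1, -2], [-2, -5]]  ->  [[-36599342, -84297301], [-28801639, -66337270]]
tr = -36599342 + -66337270 = -102936612

-102936612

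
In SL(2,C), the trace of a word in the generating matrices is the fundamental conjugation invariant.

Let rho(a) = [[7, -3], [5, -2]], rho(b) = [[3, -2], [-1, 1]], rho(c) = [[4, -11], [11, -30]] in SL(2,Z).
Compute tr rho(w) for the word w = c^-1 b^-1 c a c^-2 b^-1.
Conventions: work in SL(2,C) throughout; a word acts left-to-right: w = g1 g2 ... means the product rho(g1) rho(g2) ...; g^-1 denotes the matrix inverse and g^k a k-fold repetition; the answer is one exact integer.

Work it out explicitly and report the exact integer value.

rho(c^-1) = [[-30, 11], [-11, 4]]
... * rho(b^-1) = [[1, 2], [1, 3]]  ->  [[-19, -27], [-7, -10]]
... * rho(c) = [[4, -11], [11, -30]]  ->  [[-373, 1019], [-138, 377]]
... * rho(a) = [[7, -3], [5, -2]]  ->  [[2484, -919], [919, -340]]
... * rho(c^-1) = [[-30, 11], [-11, 4]]  ->  [[-64411, 23648], [-23830, 8749]]
... * rho(c^-1) = [[-30, 11], [-11, 4]]  ->  [[1672202, -613929], [618661, -227134]]
... * rho(b^-1) = [[1, 2], [1, 3]]  ->  [[1058273, 1502617], [391527, 555920]]
tr = 1058273 + 555920 = 1614193

1614193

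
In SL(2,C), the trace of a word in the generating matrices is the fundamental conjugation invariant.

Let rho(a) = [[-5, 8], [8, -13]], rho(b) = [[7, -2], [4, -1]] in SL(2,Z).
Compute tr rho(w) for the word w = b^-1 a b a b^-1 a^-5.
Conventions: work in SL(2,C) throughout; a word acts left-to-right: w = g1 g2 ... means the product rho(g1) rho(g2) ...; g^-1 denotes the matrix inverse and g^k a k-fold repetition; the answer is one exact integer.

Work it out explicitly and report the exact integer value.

rho(b^-1) = [[-1, 2], [-4, 7]]
... * rho(a) = [[-5, 8], [8, -13]]  ->  [[21, -34], [76, -123]]
... * rho(b) = [[7, -2], [4, -1]]  ->  [[11, -8], [40, -29]]
... * rho(a) = [[-5, 8], [8, -13]]  ->  [[-119, 192], [-432, 697]]
... * rho(b^-1) = [[-1, 2], [-4, 7]]  ->  [[-649, 1106], [-2356, 4015]]
... * rho(a^-1) = [[-13, -8], [-8, -5]]  ->  [[-411, -338], [-1492, -1227]]
... * rho(a^-1) = [[-13, -8], [-8, -5]]  ->  [[8047, 4978], [29212, 18071]]
... * rho(a^-1) = [[-13, -8], [-8, -5]]  ->  [[-144435, -89266], [-524324, -324051]]
... * rho(a^-1) = [[-13, -8], [-8, -5]]  ->  [[2591783, 1601810], [9408620, 5814847]]
... * rho(a^-1) = [[-13, -8], [-8, -5]]  ->  [[-46507659, -28743314], [-168830836, -104343195]]
tr = -46507659 + -104343195 = -150850854

-150850854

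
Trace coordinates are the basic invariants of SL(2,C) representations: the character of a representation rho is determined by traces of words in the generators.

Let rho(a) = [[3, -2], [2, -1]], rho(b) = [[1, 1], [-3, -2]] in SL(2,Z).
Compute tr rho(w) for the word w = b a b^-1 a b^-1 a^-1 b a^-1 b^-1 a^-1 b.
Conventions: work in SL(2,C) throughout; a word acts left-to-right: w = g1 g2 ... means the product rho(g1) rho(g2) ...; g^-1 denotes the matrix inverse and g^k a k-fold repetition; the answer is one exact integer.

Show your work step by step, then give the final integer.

rho(b) = [[1, 1], [-3, -2]]
... * rho(a) = [[3, -2], [2, -1]]  ->  [[5, -3], [-13, 8]]
... * rho(b^-1) = [[-2, -1], [3, 1]]  ->  [[-19, -8], [50, 21]]
... * rho(a) = [[3, -2], [2, -1]]  ->  [[-73, 46], [192, -121]]
... * rho(b^-1) = [[-2, -1], [3, 1]]  ->  [[284, 119], [-747, -313]]
... * rho(a^-1) = [[-1, 2], [-2, 3]]  ->  [[-522, 925], [1373, -2433]]
... * rho(b) = [[1, 1], [-3, -2]]  ->  [[-3297, -2372], [8672, 6239]]
... * rho(a^-1) = [[-1, 2], [-2, 3]]  ->  [[8041, -13710], [-21150, 36061]]
... * rho(b^-1) = [[-2, -1], [3, 1]]  ->  [[-57212, -21751], [150483, 57211]]
... * rho(a^-1) = [[-1, 2], [-2, 3]]  ->  [[100714, -179677], [-264905, 472599]]
... * rho(b) = [[1, 1], [-3, -2]]  ->  [[639745, 460068], [-1682702, -1210103]]
tr = 639745 + -1210103 = -570358

-570358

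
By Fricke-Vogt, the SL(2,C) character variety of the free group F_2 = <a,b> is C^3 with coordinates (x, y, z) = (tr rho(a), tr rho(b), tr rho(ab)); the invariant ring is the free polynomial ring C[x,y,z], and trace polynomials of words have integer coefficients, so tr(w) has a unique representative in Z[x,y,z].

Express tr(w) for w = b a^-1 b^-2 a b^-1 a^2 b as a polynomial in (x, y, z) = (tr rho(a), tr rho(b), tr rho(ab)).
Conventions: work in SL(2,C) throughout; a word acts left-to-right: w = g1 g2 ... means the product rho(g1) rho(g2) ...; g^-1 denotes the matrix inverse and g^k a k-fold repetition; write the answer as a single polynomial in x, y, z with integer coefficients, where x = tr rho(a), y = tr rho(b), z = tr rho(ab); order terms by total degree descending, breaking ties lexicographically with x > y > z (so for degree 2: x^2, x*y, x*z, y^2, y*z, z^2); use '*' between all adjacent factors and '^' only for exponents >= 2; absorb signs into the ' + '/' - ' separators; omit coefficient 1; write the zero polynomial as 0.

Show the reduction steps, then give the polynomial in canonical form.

trace(a^2) = trace(a) * trace(a) - trace(1) = x^2 - 2
trace(a^3) = trace(a) * trace(a^2) - trace(a) = x^3 - 3*x
trace(b a^2) = trace(a) * trace(b a) - trace(b) = x*z - y
trace(a^3 b) = trace(a) * trace(b a^2) - trace(b a) = x^2*z - x*y - z
trace(a b^-1 a^2) = trace(a^3) * trace(b) - trace(a^3 b) = x^3*y - x^2*z - 2*x*y + z
trace(a^4 b) = trace(a) * trace(b a^3) - trace(b a^2) = x^3*z - x^2*y - 2*x*z + y
trace(a^4) = trace(a) * trace(a^3) - trace(a^2) = x^4 - 4*x^2 + 2
trace(a^3 b^2 a) = trace(b) * trace(a^4 b) - trace(a^4) = x^3*y*z - x^4 - x^2*y^2 - 2*x*y*z + 4*x^2 + y^2 - 2
trace(b a b a) = trace(b a) * trace(b a) - trace(1)   [split at repeated b] = z^2 - 2
trace(b a b) = trace(b) * trace(a b) - trace(a) = y*z - x
trace(a b a^2 b) = trace(a) * trace(b a b a) - trace(b a b) = x*z^2 - y*z - x
trace(b^2 a b a^2) = trace(b) * trace(a b a^2 b) - trace(a b a^2) = x*y*z^2 - x^2*z - y^2*z + z
trace(b^2 a b a) = trace(b) * trace(a b a b) - trace(a b a) = y*z^2 - x*z - y
trace(a^3 b^2 a b) = trace(a) * trace(b^2 a b a^2) - trace(b^2 a b a) = x^2*y*z^2 - x^3*z - x*y^2*z - y*z^2 + 2*x*z + y
trace(b^-1 a^3 b^2 a) = trace(a^3 b^2 a) * trace(b) - trace(a^3 b^2 a b) = x^3*y^2*z - x^4*y - x^2*y^3 - x^2*y*z^2 + x^3*z - x*y^2*z + 4*x^2*y + y^3 + y*z^2 - 2*x*z - 3*y
trace(a^2 b^2 a b^-2 a) = trace(b^-1 a^3 b^2 a) * trace(b) - trace(b^-1 a^3 b^2 a b) = x^3*y^3*z - x^4*y^2 - x^2*y^4 - x^2*y^2*z^2 - x*y^3*z + x^4 + 5*x^2*y^2 + y^4 + y^2*z^2 - 4*x^2 - 4*y^2 + 2
trace(b^3 a) = trace(b) * trace(b a b) - trace(b a) = y^2*z - x*y - z
trace(b^2) = trace(b) * trace(b) - trace(1) = y^2 - 2
trace(b^3) = trace(b) * trace(b^2) - trace(b) = y^3 - 3*y
trace(b a^2 b^2) = trace(a) * trace(b^3 a) - trace(b^3) = x*y^2*z - x^2*y - y^3 - x*z + 3*y
trace(a b a^2 b^2 a) = trace(a) * trace(b a^2 b^2 a) - trace(b a^2 b^2) = x^2*y*z^2 - x^3*z - 2*x*y^2*z + x^2*y + y^3 + 2*x*z - 3*y
trace(a b a b a b) = trace(b a b a) * trace(b a) - trace(a b)   [split at repeated b] = z^3 - 3*z
trace(b^2 a b a b a) = trace(b) * trace(a b a b a b) - trace(a b a b a) = y*z^3 - x*z^2 - 2*y*z + x
trace(b^2 a b a b) = trace(b) * trace(a b a b^2) - trace(a b a b) = y^2*z^2 - x*y*z - y^2 - z^2 + 2
trace(a b a^2 b^2 a b) = trace(a) * trace(b^2 a b a b a) - trace(b^2 a b a b) = x*y*z^3 - x^2*z^2 - y^2*z^2 - x*y*z + x^2 + y^2 + z^2 - 2
trace(a b a^2 b^2 a b^-1) = trace(a b a^2 b^2 a) * trace(b) - trace(a b a^2 b^2 a b) = x^2*y^2*z^2 - x^3*y*z - 2*x*y^3*z - x*y*z^3 + x^2*y^2 + x^2*z^2 + y^4 + y^2*z^2 + 3*x*y*z - x^2 - 4*y^2 - z^2 + 2
trace(a^2 b^2 a b^-2 a b) = trace(a b a^2 b^2 a b^-1) * trace(b) - trace(a b a^2 b^2 a) = x^2*y^3*z^2 - x^3*y^2*z - 2*x*y^4*z - x*y^2*z^3 + x^2*y^3 + y^5 + y^3*z^2 + x^3*z + 5*x*y^2*z - 2*x^2*y - 5*y^3 - y*z^2 - 2*x*z + 5*y
trace(b^-2 a b^-1 a^2 b^2 a) = trace(a^2 b^2 a b^-2 a) * trace(b) - trace(a^2 b^2 a b^-2 a b) = x^3*y^4*z - x^4*y^3 - x^2*y^5 - 2*x^2*y^3*z^2 + x^3*y^2*z + x*y^4*z + x*y^2*z^3 + x^4*y + 4*x^2*y^3 - x^3*z - 5*x*y^2*z - 2*x^2*y + y^3 + y*z^2 + 2*x*z - 3*y
trace(b a^-1 b^-2 a b^-1 a^2 b) = trace(b^-2 a b^-1 a^2 b^2) * trace(a) - trace(b^-2 a b^-1 a^2 b^2 a) = -x^3*y^4*z + x^4*y^3 + x^2*y^5 + 2*x^2*y^3*z^2 - x^3*y^2*z - x*y^4*z - x*y^2*z^3 - 4*x^2*y^3 + 5*x*y^2*z - y^3 - y*z^2 - x*z + 3*y

-x^3*y^4*z + x^4*y^3 + x^2*y^5 + 2*x^2*y^3*z^2 - x^3*y^2*z - x*y^4*z - x*y^2*z^3 - 4*x^2*y^3 + 5*x*y^2*z - y^3 - y*z^2 - x*z + 3*y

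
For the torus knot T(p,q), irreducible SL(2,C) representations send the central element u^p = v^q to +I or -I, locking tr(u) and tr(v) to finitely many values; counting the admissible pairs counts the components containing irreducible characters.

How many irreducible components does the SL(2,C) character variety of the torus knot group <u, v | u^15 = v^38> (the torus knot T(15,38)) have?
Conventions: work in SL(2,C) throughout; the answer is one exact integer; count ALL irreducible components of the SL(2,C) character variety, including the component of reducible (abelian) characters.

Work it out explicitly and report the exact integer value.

Gamma = < u, v | u^15 = v^38 > (torus knot T(15,38)); the central element u^15 = v^38 acts as +I or -I in any irreducible SL(2,C) representation.
On an irreducible component, tr(u) is locked at 2*cos(pi*alpha/15) for some alpha in 1..14, and tr(v) at 2*cos(pi*beta/38) for some beta in 1..37.
Consistency of u^15 = (-1)^alpha I with v^38 = (-1)^beta I forces alpha = beta (mod 2).
Counting: 7 odd alphas x 19 odd betas + 7 even alphas x 18 even betas = 133 + 126 = 259.
components with irreducible characters: 259; plus the single component of reducible (abelian) characters: total 260.

260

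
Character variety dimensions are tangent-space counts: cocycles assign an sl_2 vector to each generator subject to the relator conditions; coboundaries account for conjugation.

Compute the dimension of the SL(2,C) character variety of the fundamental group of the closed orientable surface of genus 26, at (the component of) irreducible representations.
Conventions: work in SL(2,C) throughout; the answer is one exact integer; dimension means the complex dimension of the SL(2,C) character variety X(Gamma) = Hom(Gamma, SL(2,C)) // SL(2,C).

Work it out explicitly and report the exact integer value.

pi_1 of the closed genus-26 surface has 52 generators bound by the single product-of-commutators relator.
A cocycle assigns one sl_2 vector per generator subject to the relator condition d_2(z) = 0: dim of the unconstrained space is 3*2g = 156.
At an irreducible rho, H^2 = coker(d_2) vanishes (Poincare duality: H^2 is dual to H^0 = invariants = 0), so d_2 is surjective onto sl_2 and dim Z^1 = 156 - 3 = 153.
As always at irreducible rho, dim B^1 = 3.
Hence dim X = 153 - 3 = 150.

150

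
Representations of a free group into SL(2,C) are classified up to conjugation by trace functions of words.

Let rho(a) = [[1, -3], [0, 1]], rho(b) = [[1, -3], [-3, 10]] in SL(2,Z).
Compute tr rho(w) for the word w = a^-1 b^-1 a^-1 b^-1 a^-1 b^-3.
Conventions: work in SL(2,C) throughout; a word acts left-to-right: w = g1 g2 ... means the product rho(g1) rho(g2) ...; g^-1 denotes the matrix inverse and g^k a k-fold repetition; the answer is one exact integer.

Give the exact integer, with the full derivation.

rho(a^-1) = [[1, 3], [0, 1]]
... * rho(b^-1) = [[10, 3], [3, 1]]  ->  [[19, 6], [3, 1]]
... * rho(a^-1) = [[1, 3], [0, 1]]  ->  [[19, 63], [3, 10]]
... * rho(b^-1) = [[10, 3], [3, 1]]  ->  [[379, 120], [60, 19]]
... * rho(a^-1) = [[1, 3], [0, 1]]  ->  [[379, 1257], [60, 199]]
... * rho(b^-1) = [[10, 3], [3, 1]]  ->  [[7561, 2394], [1197, 379]]
... * rho(b^-1) = [[10, 3], [3, 1]]  ->  [[82792, 25077], [13107, 3970]]
... * rho(b^-1) = [[10, 3], [3, 1]]  ->  [[903151, 273453], [142980, 43291]]
tr = 903151 + 43291 = 946442

946442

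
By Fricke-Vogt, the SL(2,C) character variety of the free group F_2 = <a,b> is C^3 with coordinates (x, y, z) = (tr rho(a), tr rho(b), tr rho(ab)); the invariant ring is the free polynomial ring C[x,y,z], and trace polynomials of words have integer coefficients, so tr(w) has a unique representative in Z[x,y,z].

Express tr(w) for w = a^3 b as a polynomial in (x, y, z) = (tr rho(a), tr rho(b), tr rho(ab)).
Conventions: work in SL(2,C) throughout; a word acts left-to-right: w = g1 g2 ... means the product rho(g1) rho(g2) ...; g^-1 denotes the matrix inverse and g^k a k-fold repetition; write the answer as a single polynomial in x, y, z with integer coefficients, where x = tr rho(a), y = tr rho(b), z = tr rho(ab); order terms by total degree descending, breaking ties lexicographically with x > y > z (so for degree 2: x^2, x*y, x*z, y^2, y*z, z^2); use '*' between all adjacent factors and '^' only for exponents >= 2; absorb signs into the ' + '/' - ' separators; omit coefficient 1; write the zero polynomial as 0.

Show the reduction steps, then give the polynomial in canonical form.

x^2*z - x*y - z

reduce: trace(a b a) = trace(a) * trace(b a) - trace(b) = x*z - y
trace(a^3 b) = trace(a) * trace(a b a) - trace(a b) = x^2*z - x*y - z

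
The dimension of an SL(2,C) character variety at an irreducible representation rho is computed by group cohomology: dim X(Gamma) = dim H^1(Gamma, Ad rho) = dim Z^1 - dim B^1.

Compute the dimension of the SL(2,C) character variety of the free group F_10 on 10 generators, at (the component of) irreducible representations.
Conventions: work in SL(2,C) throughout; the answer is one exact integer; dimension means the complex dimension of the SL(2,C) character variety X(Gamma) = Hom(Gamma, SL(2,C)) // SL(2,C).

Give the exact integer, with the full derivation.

The free group F_10: 10 generators, no relators.
Z^1(Gamma, Ad rho) = (sl_2)^10: a cocycle is a free choice of one sl_2 vector per generator, so dim Z^1 = 3*10 = 30.
Irreducibility makes the coboundary map sl_2 -> Z^1 injective (trivial centralizer), so dim B^1 = 3.
dim X = dim H^1 = dim Z^1 - dim B^1 = 30 - 3 = 27.

27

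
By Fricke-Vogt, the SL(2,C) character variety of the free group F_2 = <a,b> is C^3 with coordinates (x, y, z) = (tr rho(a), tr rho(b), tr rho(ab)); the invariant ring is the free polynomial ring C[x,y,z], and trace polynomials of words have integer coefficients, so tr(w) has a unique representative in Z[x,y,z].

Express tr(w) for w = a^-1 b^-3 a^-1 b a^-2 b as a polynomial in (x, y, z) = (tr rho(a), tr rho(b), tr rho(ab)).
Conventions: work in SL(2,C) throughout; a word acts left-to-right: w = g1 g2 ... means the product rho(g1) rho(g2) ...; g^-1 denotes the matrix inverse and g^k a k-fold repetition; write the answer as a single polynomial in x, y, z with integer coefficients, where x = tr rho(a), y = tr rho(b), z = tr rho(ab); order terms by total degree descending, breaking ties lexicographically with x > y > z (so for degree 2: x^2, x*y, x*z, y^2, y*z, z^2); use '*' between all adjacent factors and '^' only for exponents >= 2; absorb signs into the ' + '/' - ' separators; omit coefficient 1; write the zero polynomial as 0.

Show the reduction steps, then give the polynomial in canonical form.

x^3*y^4*z - x^4*y^3 - x^2*y^5 - 2*x^2*y^3*z^2 + x^3*y^2*z + x*y^2*z^3 + 5*x^2*y^3 + x^2*y*z^2 + y^5 + y^3*z^2 - 4*x*y^2*z - x*z^3 - 2*x^2*y - 5*y^3 - y*z^2 + 2*x*z + 5*y

tr(b^2) = tr(b) tr(b) - tr(1) = y^2 - 2
apply: tr(b^2 a) = tr(b) tr(a b) - tr(a) = y*z - x
apply: tr(b^2 a^-1) = tr(b^2) tr(a) - tr(b^2 a) = x*y^2 - y*z - x
use: tr(a^-1 b^2 a^-1) = tr(b^2 a^-1) tr(a) - tr(b^2) = x^2*y^2 - x*y*z - x^2 - y^2 + 2
tr(b^3) = tr(b) tr(b^2) - tr(b) = y^3 - 3*y
apply: tr(b^3 a) = tr(b) tr(b a b) - tr(b a) = y^2*z - x*y - z
tr(b^2 a^-1 b) = tr(b^3) tr(a) - tr(b^3 a) = x*y^3 - y^2*z - 2*x*y + z
tr(a b a b) = tr(b a) tr(b a) - tr(1)   [split at repeated b] = z^2 - 2
tr(a b a) = tr(a) tr(b a) - tr(b) = x*z - y
apply: tr(b a b^2 a) = tr(b) tr(a b a b) - tr(a b a) = y*z^2 - x*z - y
use: tr(b^2 a^-1 b a) = tr(b a b^2) tr(a) - tr(b a b^2 a) = x*y^2*z - x^2*y - y*z^2 + y
tr(a^-1 b^2 a^-1 b) = tr(b^2 a^-1 b) tr(a) - tr(b^2 a^-1 b a) = x^2*y^3 - 2*x*y^2*z - x^2*y + y*z^2 + x*z - y
tr(a^-1 b^2 a^-1 b^-1) = tr(a^-1 b^2 a^-1) tr(b) - tr(a^-1 b^2 a^-1 b) = x*y^2*z - y^3 - y*z^2 - x*z + 3*y
tr(b a^-1 b^-2 a^-1 b) = tr(a^-1 b^2 a^-1 b^-1) tr(b) - tr(a^-1 b^2 a^-1) = x*y^3*z - x^2*y^2 - y^4 - y^2*z^2 + x^2 + 4*y^2 - 2
tr(b^-1 a b a) = tr(a b a) tr(b) - tr(a b a b) = x*y*z - y^2 - z^2 + 2
use: tr(a b a^-1 b^-1) = tr(b^-1 a b) tr(a) - tr(b^-1 a b a) = -x*y*z + x^2 + y^2 + z^2 - 2
tr(a b a b a) = tr(a) tr(b a b a) - tr(b a b) = x*z^2 - y*z - x
apply: tr(a b a b a b) = tr(a b) tr(a b a b) - tr(a^-1 b^-1)   [split at repeated a] = z^3 - 3*z
tr(b^-1 a b a b a) = tr(a b a b a) tr(b) - tr(a b a b a b) = x*y*z^2 - y^2*z - z^3 - x*y + 3*z
use: tr(b^-1 a b a b a^-1) = tr(b^-1 a b a b) tr(a) - tr(b^-1 a b a b a) = -x*y*z^2 + x^2*z + y^2*z + z^3 - 3*z
use: tr(b a b a^-1 b^-2 a) = tr(b^-1 a b a b a^-1) tr(b) - tr(b^-1 a b a b a^-1 b) = -x*y^2*z^2 + x^2*y*z + y^3*z + y*z^3 - 4*y*z + x
tr(b a^-1 b^-2 a^-1 b a) = tr(b a b a^-1 b^-2) tr(a) - tr(b a b a^-1 b^-2 a) = x*y^2*z^2 - 2*x^2*y*z - y^3*z - y*z^3 + x^3 + x*y^2 + x*z^2 + 4*y*z - 3*x
apply: tr(a^-1 b a^-1 b^-2 a^-1 b) = tr(b a^-1 b^-2 a^-1 b) tr(a) - tr(b a^-1 b^-2 a^-1 b a) = x^2*y^3*z - x^3*y^2 - x*y^4 - 2*x*y^2*z^2 + 2*x^2*y*z + y^3*z + y*z^3 + 3*x*y^2 - x*z^2 - 4*y*z + x
tr(b^-1 a^-1 b a^-2 b a^-1 b^-1) = tr(a^-1 b a^-1 b^-2 a^-1 b) tr(a) - tr(a^-1 b a^-1 b^-2 a^-1 b a) = x^3*y^3*z - x^4*y^2 - x^2*y^4 - 2*x^2*y^2*z^2 + 2*x^3*y*z + x*y*z^3 + 4*x^2*y^2 - x^2*z^2 + y^4 + y^2*z^2 - 4*x*y*z - 4*y^2 + 2
tr(a^-1 b a b a b) = tr(b a b a b) tr(a) - tr(b a b a b a) = x*y*z^2 - x^2*z - z^3 - x*y + 3*z
use: tr(b^-1 a^-1 b a b a) = tr(a^-1 b a b a) tr(b) - tr(a^-1 b a b a b) = -x*y*z^2 + x^2*z + y^2*z + z^3 - 3*z
apply: tr(b a^-1 b^-1 a^-1 b a) = tr(b^-1 a^-1 b a b) tr(a) - tr(b^-1 a^-1 b a b a) = x*y*z^2 - x^2*z - y^2*z - z^3 + x*y + 3*z
apply: tr(a^-1 b a^-1 b^-1 a^-1 b) = tr(b a^-1 b^-1 a^-1 b) tr(a) - tr(b a^-1 b^-1 a^-1 b a) = x^2*y^2*z - x*y^3 - 2*x*y*z^2 + y^2*z + z^3 + 2*x*y - 3*z
tr(b^-1 a^-1 b a^-2 b a^-1) = tr(a^-1 b a^-1 b^-1 a^-1 b) tr(a) - tr(a^-1 b a^-1 b^-1 a^-1 b a) = x^3*y^2*z - x^2*y^3 - 2*x^2*y*z^2 + x*z^3 + 2*x^2*y + y^3 + y*z^2 - 2*x*z - 3*y
use: tr(a^-1 b^-3 a^-1 b a^-2 b) = tr(b^-1 a^-1 b a^-2 b a^-1 b^-1) tr(b) - tr(b^-1 a^-1 b a^-2 b a^-1) = x^3*y^4*z - x^4*y^3 - x^2*y^5 - 2*x^2*y^3*z^2 + x^3*y^2*z + x*y^2*z^3 + 5*x^2*y^3 + x^2*y*z^2 + y^5 + y^3*z^2 - 4*x*y^2*z - x*z^3 - 2*x^2*y - 5*y^3 - y*z^2 + 2*x*z + 5*y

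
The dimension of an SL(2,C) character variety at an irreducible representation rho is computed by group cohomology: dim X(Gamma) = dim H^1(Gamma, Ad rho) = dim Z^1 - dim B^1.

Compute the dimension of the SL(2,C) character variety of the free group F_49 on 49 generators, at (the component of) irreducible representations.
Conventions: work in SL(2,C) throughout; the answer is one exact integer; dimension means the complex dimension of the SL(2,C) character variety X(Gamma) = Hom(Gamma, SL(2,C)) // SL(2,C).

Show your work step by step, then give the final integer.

The free group F_49: 49 generators, no relators.
So Z^1 = (sl_2)^49 in full: dim Z^1 = 147.
dim B^1 = 3: the coboundary map is injective because an irreducible image has centralizer 0 in sl_2.
dim H^1 = 147 - 3 = 144, which is dim X.

144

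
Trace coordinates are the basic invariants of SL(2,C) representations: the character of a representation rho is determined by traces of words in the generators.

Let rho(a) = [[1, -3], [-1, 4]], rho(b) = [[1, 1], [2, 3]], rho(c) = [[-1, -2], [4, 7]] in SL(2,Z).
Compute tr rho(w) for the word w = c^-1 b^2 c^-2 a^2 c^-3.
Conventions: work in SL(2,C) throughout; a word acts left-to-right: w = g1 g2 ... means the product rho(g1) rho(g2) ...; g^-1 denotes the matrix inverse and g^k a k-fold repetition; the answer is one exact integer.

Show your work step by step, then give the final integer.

rho(c^-1) = [[7, 2], [-4, -1]]
... * rho(b) = [[1, 1], [2, 3]]  ->  [[11, 13], [-6, -7]]
... * rho(b) = [[1, 1], [2, 3]]  ->  [[37, 50], [-20, -27]]
... * rho(c^-1) = [[7, 2], [-4, -1]]  ->  [[59, 24], [-32, -13]]
... * rho(c^-1) = [[7, 2], [-4, -1]]  ->  [[317, 94], [-172, -51]]
... * rho(a) = [[1, -3], [-1, 4]]  ->  [[223, -575], [-121, 312]]
... * rho(a) = [[1, -3], [-1, 4]]  ->  [[798, -2969], [-433, 1611]]
... * rho(c^-1) = [[7, 2], [-4, -1]]  ->  [[17462, 4565], [-9475, -2477]]
... * rho(c^-1) = [[7, 2], [-4, -1]]  ->  [[103974, 30359], [-56417, -16473]]
... * rho(c^-1) = [[7, 2], [-4, -1]]  ->  [[606382, 177589], [-329027, -96361]]
tr = 606382 + -96361 = 510021

510021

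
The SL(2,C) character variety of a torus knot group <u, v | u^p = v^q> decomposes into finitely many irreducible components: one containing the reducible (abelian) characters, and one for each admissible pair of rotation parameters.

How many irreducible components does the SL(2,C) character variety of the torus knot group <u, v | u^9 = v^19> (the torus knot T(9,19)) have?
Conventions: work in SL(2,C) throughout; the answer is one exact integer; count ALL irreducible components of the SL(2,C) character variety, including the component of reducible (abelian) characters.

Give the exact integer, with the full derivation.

73

For T(9,19): irreducibility forces the central element u^9 = v^19 to one of +I, -I.
On an irreducible component, tr(u) is locked at 2*cos(pi*alpha/9) for some alpha in 1..8, and tr(v) at 2*cos(pi*beta/19) for some beta in 1..18.
The two central values (-1)^alpha I and (-1)^beta I must be the same matrix, so alpha and beta share a parity.
Enumerate parity-matched pairs: 4*9 odd-odd plus 4*9 even-even gives 72.
Total: 72 irreducible-character components + 1 reducible (abelian) component = 73.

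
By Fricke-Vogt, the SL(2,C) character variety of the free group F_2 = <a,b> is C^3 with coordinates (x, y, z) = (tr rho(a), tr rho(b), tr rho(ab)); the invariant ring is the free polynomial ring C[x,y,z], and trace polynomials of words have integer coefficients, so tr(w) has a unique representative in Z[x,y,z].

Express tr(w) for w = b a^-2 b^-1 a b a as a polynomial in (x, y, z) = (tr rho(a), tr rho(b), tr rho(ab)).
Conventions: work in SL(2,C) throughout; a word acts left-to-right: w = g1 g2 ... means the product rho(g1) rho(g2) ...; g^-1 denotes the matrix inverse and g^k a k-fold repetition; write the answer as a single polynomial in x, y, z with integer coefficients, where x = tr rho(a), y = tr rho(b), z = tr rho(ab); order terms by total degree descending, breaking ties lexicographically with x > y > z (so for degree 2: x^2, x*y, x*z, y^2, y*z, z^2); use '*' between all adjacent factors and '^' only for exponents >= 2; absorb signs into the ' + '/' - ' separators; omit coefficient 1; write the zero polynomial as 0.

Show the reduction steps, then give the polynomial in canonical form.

trace(b a b) = trace(b)*trace(a b) - trace(a)   [square of b] = y*z - x
trace(b a b a) = trace(a b)*trace(a b) - trace(1)   [split at a repeated a] = z^2 - 2
trace(b a b a^-1) = trace(b a b)*trace(a) - trace(b a b a)   [inverse elimination on a] = x*y*z - x^2 - z^2 + 2
trace(a b a) = trace(a)*trace(b a) - trace(b)   [square of a] = x*z - y
trace(b a b a b) = trace(b)*trace(a b a b) - trace(a b a)   [square of b] = y*z^2 - x*z - y
trace(b a b a b a) = trace(b a)*trace(b a b a) - trace(b^-1 a^-1)   [split at a repeated b] = z^3 - 3*z
trace(b a b a b a^-1) = trace(b a b a b)*trace(a) - trace(b a b a b a)   [inverse elimination on a] = x*y*z^2 - x^2*z - z^3 - x*y + 3*z
trace(a b a b a^-2 b) = trace(b a b a b a^-1)*trace(a) - trace(b a b a b)   [inverse elimination on a] = x^2*y*z^2 - x^3*z - x*z^3 - x^2*y - y*z^2 + 4*x*z + y
trace(b a^-2 b^-1 a b a) = trace(a b a b a^-2)*trace(b) - trace(a b a b a^-2 b)   [inverse elimination on b] = -x^2*y*z^2 + x^3*z + x*y^2*z + x*z^3 - 4*x*z + y

-x^2*y*z^2 + x^3*z + x*y^2*z + x*z^3 - 4*x*z + y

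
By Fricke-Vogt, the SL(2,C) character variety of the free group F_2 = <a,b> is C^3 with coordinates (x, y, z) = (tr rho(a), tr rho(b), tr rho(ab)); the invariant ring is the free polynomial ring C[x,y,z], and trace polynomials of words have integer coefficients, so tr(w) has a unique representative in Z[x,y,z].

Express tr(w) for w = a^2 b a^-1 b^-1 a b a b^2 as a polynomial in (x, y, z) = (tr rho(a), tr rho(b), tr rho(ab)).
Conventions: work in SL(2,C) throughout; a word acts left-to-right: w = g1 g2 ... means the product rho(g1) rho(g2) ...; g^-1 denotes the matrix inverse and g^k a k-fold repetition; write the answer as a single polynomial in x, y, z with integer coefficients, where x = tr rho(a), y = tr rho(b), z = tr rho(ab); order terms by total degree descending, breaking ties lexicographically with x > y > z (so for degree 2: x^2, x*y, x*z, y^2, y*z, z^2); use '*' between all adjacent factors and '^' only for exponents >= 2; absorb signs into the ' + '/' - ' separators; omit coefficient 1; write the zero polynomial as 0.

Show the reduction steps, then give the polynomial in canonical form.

trace(a b a b) = trace(a b) * trace(a b) - trace(1)   [split at a repeated a] = z^2 - 2
trace(a b a) = trace(a) * trace(b a) - trace(b)   [square of a] = x*z - y
trace(b a b^2 a) = trace(b) * trace(a b a b) - trace(a b a)   [square of b] = y*z^2 - x*z - y
trace(a b^2) = trace(b) * trace(a b) - trace(a)   [square of b] = y*z - x
trace(b a b^2) = trace(b) * trace(a b^2) - trace(a b)   [square of b] = y^2*z - x*y - z
trace(a b^2 a^2 b) = trace(a) * trace(b a b^2 a) - trace(b a b^2)   [square of a] = x*y*z^2 - x^2*z - y^2*z + z
trace(a^2) = trace(a) * trace(a) - trace(1)   [square of a] = x^2 - 2
trace(b^2 a^2) = trace(b) * trace(a^2 b) - trace(a^2)   [square of b] = x*y*z - x^2 - y^2 + 2
trace(a b^2 a^2) = trace(a) * trace(b^2 a^2) - trace(b^2 a)   [square of a] = x^2*y*z - x^3 - x*y^2 - y*z + 3*x
trace(b a b^2 a^2 b) = trace(b) * trace(a b^2 a^2 b) - trace(a b^2 a^2)   [square of b] = x*y^2*z^2 - 2*x^2*y*z - y^3*z + x^3 + x*y^2 + 2*y*z - 3*x
trace(b a b a b a) = trace(b a b a) * trace(b a) - trace(a b)   [split at a repeated b] = z^3 - 3*z
trace(a^2 b a b a b) = trace(a) * trace(b a b a b a) - trace(b a b a b)   [square of a] = x*z^3 - y*z^2 - 2*x*z + y
trace(b a b a^2) = trace(a) * trace(b a b a) - trace(b a b)   [square of a] = x*z^2 - y*z - x
trace(a^2 b a b a) = trace(a) * trace(b a b a^2) - trace(b a b a)   [square of a] = x^2*z^2 - x*y*z - x^2 - z^2 + 2
trace(a b a b^2 a^2 b) = trace(b) * trace(a^2 b a b a b) - trace(a^2 b a b a)   [square of b] = x*y*z^3 - x^2*z^2 - y^2*z^2 - x*y*z + x^2 + y^2 + z^2 - 2
trace(a b a b^2 a^2) = trace(a) * trace(a b a b^2 a) - trace(a b a b^2)   [square of a] = x^2*y*z^2 - x^3*z - x*y^2*z - y*z^2 + 2*x*z + y
trace(b a b a b^2 a^2 b) = trace(b) * trace(a b a b^2 a^2 b) - trace(a b a b^2 a^2)   [square of b] = x*y^2*z^3 - 2*x^2*y*z^2 - y^3*z^2 + x^3*z + x^2*y + y^3 + 2*y*z^2 - 2*x*z - 3*y
trace(b a b a b a b a) = trace(a b a b a b) * trace(a b) - trace(b a b a)   [split at a repeated a] = z^4 - 4*z^2 + 2
trace(b a b a b a b) = trace(b) * trace(a b a b a b) - trace(a b a b a)   [square of b] = y*z^3 - x*z^2 - 2*y*z + x
trace(a^2 b a b a b a b) = trace(a) * trace(b a b a b a b a) - trace(b a b a b a b)   [square of a] = x*z^4 - y*z^3 - 3*x*z^2 + 2*y*z + x
trace(a^2 b a b a b a) = trace(a) * trace(b a b a b a^2) - trace(b a b a b a)   [square of a] = x^2*z^3 - x*y*z^2 - 2*x^2*z - z^3 + x*y + 3*z
trace(b a b a b^2 a^2 b a) = trace(b) * trace(a^2 b a b a b a b) - trace(a^2 b a b a b a)   [square of b] = x*y*z^4 - x^2*z^3 - y^2*z^3 - 2*x*y*z^2 + 2*x^2*z + 2*y^2*z + z^3 - 3*z
trace(a b a b^2 a^2 b a^-1 b) = trace(b a b a b^2 a^2 b) * trace(a) - trace(b a b a b^2 a^2 b a)   [inverse elimination on a] = x^2*y^2*z^3 - 2*x^3*y*z^2 - x*y^3*z^2 - x*y*z^4 + x^4*z + x^2*z^3 + y^2*z^3 + x^3*y + x*y^3 + 4*x*y*z^2 - 4*x^2*z - 2*y^2*z - z^3 - 3*x*y + 3*z
trace(a^2 b a^-1 b^-1 a b a b^2) = trace(a b a b^2 a^2 b a^-1) * trace(b) - trace(a b a b^2 a^2 b a^-1 b)   [inverse elimination on b] = -x^2*y^2*z^3 + 2*x^3*y*z^2 + 2*x*y^3*z^2 + x*y*z^4 - x^4*z - 2*x^2*y^2*z - x^2*z^3 - y^4*z - y^2*z^3 - 4*x*y*z^2 + 4*x^2*z + 4*y^2*z + z^3 - 3*z

-x^2*y^2*z^3 + 2*x^3*y*z^2 + 2*x*y^3*z^2 + x*y*z^4 - x^4*z - 2*x^2*y^2*z - x^2*z^3 - y^4*z - y^2*z^3 - 4*x*y*z^2 + 4*x^2*z + 4*y^2*z + z^3 - 3*z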